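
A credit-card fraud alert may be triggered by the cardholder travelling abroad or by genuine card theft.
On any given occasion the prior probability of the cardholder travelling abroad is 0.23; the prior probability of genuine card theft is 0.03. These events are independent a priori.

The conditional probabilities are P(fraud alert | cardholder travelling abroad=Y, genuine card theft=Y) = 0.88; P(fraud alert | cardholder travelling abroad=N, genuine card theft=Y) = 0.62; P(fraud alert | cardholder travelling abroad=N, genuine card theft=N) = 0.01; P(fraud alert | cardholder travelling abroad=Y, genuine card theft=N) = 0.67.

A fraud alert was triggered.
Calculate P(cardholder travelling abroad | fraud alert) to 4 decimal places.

P(fraud alert) = 0.01*0.77*0.97 + 0.62*0.77*0.03 + 0.67*0.23*0.97 + 0.88*0.23*0.03 = 0.007469 + 0.014322 + 0.149477 + 0.006072 = 0.177340
Restricting to configurations with cardholder travelling abroad present: 0.149477 + 0.006072 = 0.155549.
P(cardholder travelling abroad | fraud alert) = 0.155549 / 0.177340 ≈ 0.8771

P(cardholder travelling abroad | fraud alert) ≈ 0.8771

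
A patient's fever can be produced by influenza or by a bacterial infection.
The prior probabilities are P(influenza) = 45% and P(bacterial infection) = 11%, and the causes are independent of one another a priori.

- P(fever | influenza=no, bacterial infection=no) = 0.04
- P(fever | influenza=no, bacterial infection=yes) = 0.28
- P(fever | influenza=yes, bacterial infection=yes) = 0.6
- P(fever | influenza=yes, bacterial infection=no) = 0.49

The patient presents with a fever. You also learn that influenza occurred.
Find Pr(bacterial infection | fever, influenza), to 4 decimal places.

Pr(bacterial infection | fever, influenza) ≈ 0.1314

Weight on bacterial infection=true, given the evidence: 0.6×0.11 = 0.066000
The normalizing constant is 0.49×0.89 + 0.6×0.11 = 0.502100
P(bacterial infection | fever, influenza) = 0.066000/0.502100 ≈ 0.1314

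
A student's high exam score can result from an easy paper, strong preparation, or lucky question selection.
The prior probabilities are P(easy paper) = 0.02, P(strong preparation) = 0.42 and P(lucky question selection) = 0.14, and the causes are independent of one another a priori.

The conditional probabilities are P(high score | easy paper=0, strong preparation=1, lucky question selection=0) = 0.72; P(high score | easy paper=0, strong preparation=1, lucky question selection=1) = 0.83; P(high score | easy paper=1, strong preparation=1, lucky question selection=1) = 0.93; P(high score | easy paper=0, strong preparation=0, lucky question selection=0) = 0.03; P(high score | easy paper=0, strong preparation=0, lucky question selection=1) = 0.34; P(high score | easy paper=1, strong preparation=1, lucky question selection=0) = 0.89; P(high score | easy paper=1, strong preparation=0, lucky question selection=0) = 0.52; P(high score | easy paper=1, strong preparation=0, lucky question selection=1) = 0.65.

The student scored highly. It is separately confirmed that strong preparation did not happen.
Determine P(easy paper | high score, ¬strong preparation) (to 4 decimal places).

P(easy paper | high score, ¬strong preparation) ≈ 0.1302

Numerator (weight on configurations with easy paper): 0.008944 + 0.001820 = 0.010764
The normalizing constant is 0.03*0.98*0.86 + 0.34*0.98*0.14 + 0.52*0.02*0.86 + 0.65*0.02*0.14 = 0.082696
P(easy paper | high score, ¬strong preparation) = 0.010764/0.082696 ≈ 0.1302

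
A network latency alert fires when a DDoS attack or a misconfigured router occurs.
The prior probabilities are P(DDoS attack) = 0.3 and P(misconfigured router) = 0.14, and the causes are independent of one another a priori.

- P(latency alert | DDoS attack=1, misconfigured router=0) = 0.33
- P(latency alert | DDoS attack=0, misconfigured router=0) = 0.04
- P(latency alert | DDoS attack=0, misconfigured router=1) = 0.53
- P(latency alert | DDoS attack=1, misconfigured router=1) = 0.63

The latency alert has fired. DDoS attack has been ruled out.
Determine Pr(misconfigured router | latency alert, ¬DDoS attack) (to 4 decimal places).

Pr(misconfigured router | latency alert, ¬DDoS attack) ≈ 0.6832

P(latency alert | ¬DDoS attack) = 0.04·0.86 + 0.53·0.14 = 0.034400 + 0.074200 = 0.108600
The misconfigured router-present share is 0.53·0.14 = 0.074200.
P(misconfigured router | latency alert, ¬DDoS attack) = 0.074200 / 0.108600 ≈ 0.6832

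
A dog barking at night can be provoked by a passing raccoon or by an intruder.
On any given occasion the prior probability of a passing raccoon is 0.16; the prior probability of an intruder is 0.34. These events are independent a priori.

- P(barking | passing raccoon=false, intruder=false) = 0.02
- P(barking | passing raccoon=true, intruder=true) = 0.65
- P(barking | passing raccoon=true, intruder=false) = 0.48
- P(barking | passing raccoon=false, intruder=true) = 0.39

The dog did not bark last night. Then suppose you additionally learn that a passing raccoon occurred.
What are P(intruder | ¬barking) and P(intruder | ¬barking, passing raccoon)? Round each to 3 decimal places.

P(intruder | ¬barking) ≈ 0.244; P(intruder | ¬barking, passing raccoon) ≈ 0.257

P(¬barking) = 0.98·0.84·0.66 + 0.61·0.84·0.34 + 0.52·0.16·0.66 + 0.35·0.16·0.34 = 0.543312 + 0.174216 + 0.054912 + 0.019040 = 0.791480
The intruder-present share is 0.174216 + 0.019040 = 0.193256.
P(intruder | ¬barking) = 0.193256 / 0.791480 ≈ 0.244

Now condition on the additional information:
P(¬barking | passing raccoon) = 0.52×0.66 + 0.35×0.34 = 0.343200 + 0.119000 = 0.462200
Of this, 0.119000 comes from 0.35×0.34 (the intruder=true cases).
P(intruder | ¬barking, passing raccoon) = 0.119000 / 0.462200 ≈ 0.257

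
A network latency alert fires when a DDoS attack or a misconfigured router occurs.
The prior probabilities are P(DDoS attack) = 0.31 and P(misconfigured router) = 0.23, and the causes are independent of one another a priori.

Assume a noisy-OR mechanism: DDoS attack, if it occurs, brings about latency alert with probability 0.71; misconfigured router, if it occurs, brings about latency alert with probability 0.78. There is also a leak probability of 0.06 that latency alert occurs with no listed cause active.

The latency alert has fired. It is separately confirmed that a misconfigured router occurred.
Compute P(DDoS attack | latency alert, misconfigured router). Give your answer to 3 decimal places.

Under noisy-OR, P(latency alert | causes) = 1 − (1−0.06)·∏(1−qᵢ) over the active causes.
Numerator (weight on configurations with DDoS attack): 0.940028*0.31 = 0.291409
Normalizer over all consistent configurations: 0.7932*0.69 + 0.940028*0.31 = 0.838717
P(DDoS attack | latency alert, misconfigured router) = 0.291409/0.838717 ≈ 0.347

P(DDoS attack | latency alert, misconfigured router) ≈ 0.347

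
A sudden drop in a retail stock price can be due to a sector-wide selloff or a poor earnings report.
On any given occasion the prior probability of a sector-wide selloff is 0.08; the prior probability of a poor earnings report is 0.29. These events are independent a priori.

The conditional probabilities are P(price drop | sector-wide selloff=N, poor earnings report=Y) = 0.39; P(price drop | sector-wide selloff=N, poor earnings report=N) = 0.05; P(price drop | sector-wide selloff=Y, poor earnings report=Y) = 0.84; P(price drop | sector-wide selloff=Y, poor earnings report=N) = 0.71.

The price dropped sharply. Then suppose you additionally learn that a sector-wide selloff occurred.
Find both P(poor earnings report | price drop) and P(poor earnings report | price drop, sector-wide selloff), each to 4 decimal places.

P(poor earnings report | price drop) ≈ 0.6286; P(poor earnings report | price drop, sector-wide selloff) ≈ 0.3258

Weight on poor earnings report=true, given the evidence: 0.104052 + 0.019488 = 0.123540
Denominator P(price drop): 0.05*0.92*0.71 + 0.39*0.92*0.29 + 0.71*0.08*0.71 + 0.84*0.08*0.29 = 0.196528
P(poor earnings report | price drop) = 0.123540/0.196528 ≈ 0.6286

Now condition on the additional information:
Sum P(price drop|·) weighted by the priors over both values of poor earnings report:
  P(price drop | sector-wide selloff) = 0.71×0.71 + 0.84×0.29
        = 0.504100 + 0.243600 = 0.747700
Configurations with poor earnings report contribute 0.243600, so
  P(poor earnings report | price drop, sector-wide selloff) = 0.243600 / 0.747700 ≈ 0.3258
This is intercausal reasoning (explaining away): once sector-wide selloff accounts for the price drop, poor earnings report becomes less likely.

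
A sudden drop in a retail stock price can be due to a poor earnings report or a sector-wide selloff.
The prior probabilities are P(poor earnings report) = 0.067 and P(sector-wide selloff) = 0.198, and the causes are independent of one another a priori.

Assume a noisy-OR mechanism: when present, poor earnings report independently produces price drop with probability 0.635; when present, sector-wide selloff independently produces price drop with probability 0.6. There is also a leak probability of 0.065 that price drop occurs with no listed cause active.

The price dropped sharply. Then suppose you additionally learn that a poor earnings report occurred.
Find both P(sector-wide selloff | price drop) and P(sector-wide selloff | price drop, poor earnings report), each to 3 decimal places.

Under noisy-OR, P(price drop | causes) = 1 − (1−0.065)·∏(1−qᵢ) over the active causes.
Weight on sector-wide selloff=true, given the evidence: 0.115643 + 0.011455 = 0.127098
Normalizer over all consistent configurations: 0.065*0.933*0.802 + 0.626*0.933*0.198 + 0.658725*0.067*0.802 + 0.86349*0.067*0.198 = 0.211131
P(sector-wide selloff | price drop) = 0.127098/0.211131 ≈ 0.602

Now condition on the additional information:
Weight on sector-wide selloff=true, given the evidence: 0.86349×0.198 = 0.170971
Denominator P(price drop | poor earnings report): 0.658725×0.802 + 0.86349×0.198 = 0.699268
Posterior = 0.170971 / 0.699268 ≈ 0.244
This is intercausal reasoning (explaining away): once poor earnings report accounts for the price drop, sector-wide selloff becomes less likely.

P(sector-wide selloff | price drop) ≈ 0.602; P(sector-wide selloff | price drop, poor earnings report) ≈ 0.244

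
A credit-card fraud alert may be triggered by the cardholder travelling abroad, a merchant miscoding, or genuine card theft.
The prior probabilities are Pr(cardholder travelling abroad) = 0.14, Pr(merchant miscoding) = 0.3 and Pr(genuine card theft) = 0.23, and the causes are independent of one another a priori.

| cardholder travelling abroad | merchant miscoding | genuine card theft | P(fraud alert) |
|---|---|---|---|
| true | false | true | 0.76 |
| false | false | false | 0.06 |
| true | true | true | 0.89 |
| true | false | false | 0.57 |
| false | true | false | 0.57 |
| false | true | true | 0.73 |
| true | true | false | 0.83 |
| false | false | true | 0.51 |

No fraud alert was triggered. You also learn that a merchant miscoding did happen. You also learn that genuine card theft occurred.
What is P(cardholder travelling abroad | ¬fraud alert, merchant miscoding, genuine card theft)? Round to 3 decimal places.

Sum P(¬fraud alert|·) weighted by the priors over both values of cardholder travelling abroad:
  P(¬fraud alert | merchant miscoding, genuine card theft) = 0.27·0.86 + 0.11·0.14
        = 0.232200 + 0.015400 = 0.247600
Configurations with cardholder travelling abroad contribute 0.015400, so
  P(cardholder travelling abroad | ¬fraud alert, merchant miscoding, genuine card theft) = 0.015400 / 0.247600 ≈ 0.062

P(cardholder travelling abroad | ¬fraud alert, merchant miscoding, genuine card theft) ≈ 0.062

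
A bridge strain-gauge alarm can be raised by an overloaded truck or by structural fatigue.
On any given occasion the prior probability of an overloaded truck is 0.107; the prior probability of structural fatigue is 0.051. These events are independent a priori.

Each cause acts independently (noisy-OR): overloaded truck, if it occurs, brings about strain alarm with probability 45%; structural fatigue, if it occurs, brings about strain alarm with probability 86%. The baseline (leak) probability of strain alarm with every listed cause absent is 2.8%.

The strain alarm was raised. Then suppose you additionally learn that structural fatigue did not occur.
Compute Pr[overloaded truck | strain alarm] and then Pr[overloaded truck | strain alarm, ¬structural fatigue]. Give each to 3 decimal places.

Pr[overloaded truck | strain alarm] ≈ 0.453; Pr[overloaded truck | strain alarm, ¬structural fatigue] ≈ 0.666

Under noisy-OR, P(strain alarm | causes) = 1 − (1−0.028)·∏(1−qᵢ) over the active causes.
Sum P(strain alarm|·) weighted by the priors over the 4 (overloaded truck, structural fatigue) configurations:
  P(strain alarm) = 0.028·0.893·0.949 + 0.86392·0.893·0.051 + 0.4654·0.107·0.949 + 0.925156·0.107·0.051
        = 0.023729 + 0.039346 + 0.047258 + 0.005049 = 0.115382
Keeping only the overloaded truck-present terms gives 0.052307, so
  P(overloaded truck | strain alarm) = 0.052307 / 0.115382 ≈ 0.453

Now also conditioning on structural fatigue≠true:
P(strain alarm | ¬structural fatigue) = 0.028×0.893 + 0.4654×0.107 = 0.025004 + 0.049798 = 0.074802
Restricting to configurations with overloaded truck present: 0.4654×0.107 = 0.049798.
P(overloaded truck | strain alarm, ¬structural fatigue) = 0.049798 / 0.074802 ≈ 0.666
With structural fatigue excluded, overloaded truck must carry more of the explanatory weight for the strain alarm.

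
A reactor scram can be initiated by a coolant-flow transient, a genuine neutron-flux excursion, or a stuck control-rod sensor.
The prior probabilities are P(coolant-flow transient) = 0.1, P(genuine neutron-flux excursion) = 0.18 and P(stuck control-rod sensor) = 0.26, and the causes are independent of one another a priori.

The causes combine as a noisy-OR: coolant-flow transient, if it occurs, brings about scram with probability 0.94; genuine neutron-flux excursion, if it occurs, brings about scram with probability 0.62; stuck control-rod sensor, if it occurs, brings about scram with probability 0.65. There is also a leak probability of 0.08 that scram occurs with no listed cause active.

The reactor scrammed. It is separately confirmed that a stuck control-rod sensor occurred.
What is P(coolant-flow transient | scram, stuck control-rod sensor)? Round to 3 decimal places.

P(coolant-flow transient | scram, stuck control-rod sensor) ≈ 0.133

Under noisy-OR, P(scram | causes) = 1 − (1−0.08)·∏(1−qᵢ) over the active causes.
P(scram | stuck control-rod sensor) = 0.678×0.9×0.82 + 0.87764×0.9×0.18 + 0.98068×0.1×0.82 + 0.992658×0.1×0.18 = 0.500364 + 0.142178 + 0.080416 + 0.017868 = 0.740826
Of this, 0.098284 comes from 0.080416 + 0.017868 (the coolant-flow transient=true cases).
Hence the posterior is 0.098284/0.740826 ≈ 0.133.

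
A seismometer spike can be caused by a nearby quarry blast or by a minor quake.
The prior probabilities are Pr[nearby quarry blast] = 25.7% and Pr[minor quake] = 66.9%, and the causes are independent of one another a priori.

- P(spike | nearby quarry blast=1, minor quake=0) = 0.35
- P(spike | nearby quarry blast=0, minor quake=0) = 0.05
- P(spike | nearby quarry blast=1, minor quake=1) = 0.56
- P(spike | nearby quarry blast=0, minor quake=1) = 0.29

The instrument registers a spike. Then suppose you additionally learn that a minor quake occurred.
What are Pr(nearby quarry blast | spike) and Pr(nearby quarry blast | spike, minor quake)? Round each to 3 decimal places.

Numerator (weight on configurations with nearby quarry blast): 0.029773 + 0.096282 = 0.126055
The normalizing constant is 0.05*0.743*0.331 + 0.29*0.743*0.669 + 0.35*0.257*0.331 + 0.56*0.257*0.669 = 0.282501
P(nearby quarry blast | spike) = 0.126055/0.282501 ≈ 0.446

Now also conditioning on minor quake=true:
P(spike | minor quake) = 0.29·0.743 + 0.56·0.257 = 0.215470 + 0.143920 = 0.359390
Of this, 0.143920 comes from 0.56·0.257 (the nearby quarry blast=true cases).
So P(nearby quarry blast | spike, minor quake) = 0.143920/0.359390 ≈ 0.400.
Conditioning on minor quake lowers the posterior on nearby quarry blast: the classic explaining-away effect in a common-effect structure.

Pr(nearby quarry blast | spike) ≈ 0.446; Pr(nearby quarry blast | spike, minor quake) ≈ 0.400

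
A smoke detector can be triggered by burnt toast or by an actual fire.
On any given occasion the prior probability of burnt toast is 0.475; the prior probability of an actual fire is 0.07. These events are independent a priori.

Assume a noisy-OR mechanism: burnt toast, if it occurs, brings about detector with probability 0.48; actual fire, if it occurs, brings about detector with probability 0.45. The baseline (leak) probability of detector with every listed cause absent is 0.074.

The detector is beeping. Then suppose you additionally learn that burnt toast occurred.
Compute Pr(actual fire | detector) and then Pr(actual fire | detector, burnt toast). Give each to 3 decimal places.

Pr(actual fire | detector) ≈ 0.138; Pr(actual fire | detector, burnt toast) ≈ 0.096

Under noisy-OR, P(detector | causes) = 1 − (1−0.074)·∏(1−qᵢ) over the active causes.
P(detector) = 0.074·0.525·0.93 + 0.4907·0.525·0.07 + 0.51848·0.475·0.93 + 0.735164·0.475·0.07 = 0.036131 + 0.018033 + 0.229039 + 0.024444 = 0.307647
The actual fire-present share is 0.018033 + 0.024444 = 0.042477.
P(actual fire | detector) = 0.042477 / 0.307647 ≈ 0.138

Now condition on the additional information:
Numerator (weight on configurations with actual fire): 0.735164×0.07 = 0.051461
Denominator P(detector | burnt toast): 0.51848×0.93 + 0.735164×0.07 = 0.533647
P(actual fire | detector, burnt toast) = 0.051461/0.533647 ≈ 0.096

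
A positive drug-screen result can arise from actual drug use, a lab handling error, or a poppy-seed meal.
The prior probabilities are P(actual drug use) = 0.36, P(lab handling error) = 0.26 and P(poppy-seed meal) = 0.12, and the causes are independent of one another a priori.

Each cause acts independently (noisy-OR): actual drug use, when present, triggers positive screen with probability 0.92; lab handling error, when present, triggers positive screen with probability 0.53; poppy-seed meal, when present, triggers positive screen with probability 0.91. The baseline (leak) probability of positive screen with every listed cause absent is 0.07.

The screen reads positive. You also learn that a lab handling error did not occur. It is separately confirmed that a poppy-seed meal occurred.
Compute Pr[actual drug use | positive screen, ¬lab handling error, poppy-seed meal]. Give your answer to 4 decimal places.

Under noisy-OR, P(positive screen | causes) = 1 − (1−0.07)·∏(1−qᵢ) over the active causes.
For the numerator, keep only actual drug use=true terms: 0.993304×0.36 = 0.357589
Denominator P(positive screen | ¬lab handling error, poppy-seed meal): 0.9163×0.64 + 0.993304×0.36 = 0.944021
P(actual drug use | positive screen, ¬lab handling error, poppy-seed meal) = 0.357589/0.944021 ≈ 0.3788

Pr[actual drug use | positive screen, ¬lab handling error, poppy-seed meal] ≈ 0.3788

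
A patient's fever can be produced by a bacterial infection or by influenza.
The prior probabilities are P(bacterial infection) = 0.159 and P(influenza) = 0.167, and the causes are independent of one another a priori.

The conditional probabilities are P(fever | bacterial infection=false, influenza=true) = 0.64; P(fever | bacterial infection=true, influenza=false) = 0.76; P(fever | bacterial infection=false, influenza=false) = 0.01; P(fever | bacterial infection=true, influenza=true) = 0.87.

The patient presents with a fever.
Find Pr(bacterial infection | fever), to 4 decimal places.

Pr(bacterial infection | fever) ≈ 0.5609

P(fever) = 0.01×0.841×0.833 + 0.64×0.841×0.167 + 0.76×0.159×0.833 + 0.87×0.159×0.167 = 0.007006 + 0.089886 + 0.100660 + 0.023101 = 0.220653
Of this, 0.123761 comes from 0.100660 + 0.023101 (the bacterial infection=true cases).
P(bacterial infection | fever) = 0.123761 / 0.220653 ≈ 0.5609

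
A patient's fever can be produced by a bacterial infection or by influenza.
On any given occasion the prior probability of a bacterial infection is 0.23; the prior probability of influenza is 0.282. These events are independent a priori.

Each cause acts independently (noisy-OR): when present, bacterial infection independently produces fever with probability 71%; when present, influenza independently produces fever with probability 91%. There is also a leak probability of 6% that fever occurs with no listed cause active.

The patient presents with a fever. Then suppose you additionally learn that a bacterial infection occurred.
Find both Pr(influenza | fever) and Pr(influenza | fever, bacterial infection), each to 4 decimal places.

Pr(influenza | fever) ≈ 0.6309; Pr(influenza | fever, bacterial infection) ≈ 0.3450

Under noisy-OR, P(fever | causes) = 1 − (1−0.06)·∏(1−qᵢ) over the active causes.
P(fever) = 0.06·0.77·0.718 + 0.9154·0.77·0.282 + 0.7274·0.23·0.718 + 0.975466·0.23·0.282 = 0.033172 + 0.198770 + 0.120123 + 0.063269 = 0.415334
Restricting to configurations with influenza present: 0.198770 + 0.063269 = 0.262039.
Hence the posterior is 0.262039/0.415334 ≈ 0.6309.

With the extra evidence:
Weight on influenza=true, given the evidence: 0.975466*0.282 = 0.275081
Denominator P(fever | bacterial infection): 0.7274*0.718 + 0.975466*0.282 = 0.797354
P(influenza | fever, bacterial infection) = 0.275081/0.797354 ≈ 0.3450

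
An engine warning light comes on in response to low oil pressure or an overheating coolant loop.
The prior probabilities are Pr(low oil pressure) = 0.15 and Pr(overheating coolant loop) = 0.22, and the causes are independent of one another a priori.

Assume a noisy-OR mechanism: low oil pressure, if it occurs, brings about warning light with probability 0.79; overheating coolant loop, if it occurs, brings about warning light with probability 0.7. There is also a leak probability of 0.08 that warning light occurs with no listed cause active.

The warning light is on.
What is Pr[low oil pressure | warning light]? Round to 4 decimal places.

Pr[low oil pressure | warning light] ≈ 0.3997

Under noisy-OR, P(warning light | causes) = 1 − (1−0.08)·∏(1−qᵢ) over the active causes.
P(warning light) = 0.08·0.85·0.78 + 0.724·0.85·0.22 + 0.8068·0.15·0.78 + 0.94204·0.15·0.22 = 0.053040 + 0.135388 + 0.094396 + 0.031087 = 0.313911
Restricting to configurations with low oil pressure present: 0.094396 + 0.031087 = 0.125483.
Hence the posterior is 0.125483/0.313911 ≈ 0.3997.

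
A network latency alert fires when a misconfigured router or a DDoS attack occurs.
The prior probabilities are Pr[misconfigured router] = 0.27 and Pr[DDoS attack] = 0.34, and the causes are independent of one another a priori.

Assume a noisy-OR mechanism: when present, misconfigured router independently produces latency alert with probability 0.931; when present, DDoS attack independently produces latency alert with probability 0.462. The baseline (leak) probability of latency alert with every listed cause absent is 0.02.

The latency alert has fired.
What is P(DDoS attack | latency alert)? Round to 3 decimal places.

P(DDoS attack | latency alert) ≈ 0.539

Under noisy-OR, P(latency alert | causes) = 1 − (1−0.02)·∏(1−qᵢ) over the active causes.
Numerator (weight on configurations with DDoS attack): 0.117339 + 0.088460 = 0.205799
Normalizer over all consistent configurations: 0.02*0.73*0.66 + 0.47276*0.73*0.34 + 0.93238*0.27*0.66 + 0.96362*0.27*0.34 = 0.381585
Posterior = 0.205799 / 0.381585 ≈ 0.539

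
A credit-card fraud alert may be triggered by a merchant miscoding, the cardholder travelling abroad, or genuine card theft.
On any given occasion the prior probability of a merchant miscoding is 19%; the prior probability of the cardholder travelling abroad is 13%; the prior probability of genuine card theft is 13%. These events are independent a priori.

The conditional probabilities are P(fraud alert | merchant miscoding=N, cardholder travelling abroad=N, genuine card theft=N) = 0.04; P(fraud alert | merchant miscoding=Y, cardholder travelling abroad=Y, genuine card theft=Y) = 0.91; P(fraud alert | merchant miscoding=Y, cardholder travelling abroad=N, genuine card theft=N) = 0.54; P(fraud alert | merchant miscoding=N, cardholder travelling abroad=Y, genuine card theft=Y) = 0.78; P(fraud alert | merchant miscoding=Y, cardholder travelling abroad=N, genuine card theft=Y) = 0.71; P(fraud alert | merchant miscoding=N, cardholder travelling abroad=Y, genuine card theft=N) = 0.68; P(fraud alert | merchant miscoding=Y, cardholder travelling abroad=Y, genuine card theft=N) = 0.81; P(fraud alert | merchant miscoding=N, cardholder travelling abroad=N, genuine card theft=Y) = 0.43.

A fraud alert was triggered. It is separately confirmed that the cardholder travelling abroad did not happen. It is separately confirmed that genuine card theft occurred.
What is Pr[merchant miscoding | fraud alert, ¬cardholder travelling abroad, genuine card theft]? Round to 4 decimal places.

Pr[merchant miscoding | fraud alert, ¬cardholder travelling abroad, genuine card theft] ≈ 0.2792

By total probability over both values of merchant miscoding:
  P(fraud alert | ¬cardholder travelling abroad, genuine card theft) = 0.43·0.81 + 0.71·0.19
        = 0.348300 + 0.134900 = 0.483200
Keeping only the merchant miscoding-present terms gives 0.134900, so
  P(merchant miscoding | fraud alert, ¬cardholder travelling abroad, genuine card theft) = 0.134900 / 0.483200 ≈ 0.2792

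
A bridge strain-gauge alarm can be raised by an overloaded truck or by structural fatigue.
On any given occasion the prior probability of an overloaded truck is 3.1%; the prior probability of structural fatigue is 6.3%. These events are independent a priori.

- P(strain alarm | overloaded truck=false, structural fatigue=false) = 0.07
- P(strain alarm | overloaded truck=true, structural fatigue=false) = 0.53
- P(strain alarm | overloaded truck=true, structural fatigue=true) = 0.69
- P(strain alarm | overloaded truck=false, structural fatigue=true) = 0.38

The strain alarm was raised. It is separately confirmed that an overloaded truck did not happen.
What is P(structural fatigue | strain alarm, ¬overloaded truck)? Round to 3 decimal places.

P(structural fatigue | strain alarm, ¬overloaded truck) ≈ 0.267

Enumerate both values of structural fatigue and weight by the priors:
  P(strain alarm | ¬overloaded truck) = 0.07×0.937 + 0.38×0.063
        = 0.065590 + 0.023940 = 0.089530
Keeping only the structural fatigue-present terms gives 0.023940, so
  P(structural fatigue | strain alarm, ¬overloaded truck) = 0.023940 / 0.089530 ≈ 0.267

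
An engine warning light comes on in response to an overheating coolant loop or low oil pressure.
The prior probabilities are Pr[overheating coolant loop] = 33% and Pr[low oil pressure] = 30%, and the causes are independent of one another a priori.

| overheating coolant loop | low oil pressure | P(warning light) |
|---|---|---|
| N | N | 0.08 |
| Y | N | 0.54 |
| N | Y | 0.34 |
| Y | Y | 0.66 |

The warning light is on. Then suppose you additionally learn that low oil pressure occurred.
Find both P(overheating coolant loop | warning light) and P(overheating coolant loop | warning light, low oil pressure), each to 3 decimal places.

P(overheating coolant loop | warning light) ≈ 0.642; P(overheating coolant loop | warning light, low oil pressure) ≈ 0.489

Weight on overheating coolant loop=true, given the evidence: 0.124740 + 0.065340 = 0.190080
Denominator P(warning light): 0.08*0.67*0.7 + 0.34*0.67*0.3 + 0.54*0.33*0.7 + 0.66*0.33*0.3 = 0.295940
P(overheating coolant loop | warning light) = 0.190080/0.295940 ≈ 0.642

Now condition on the additional information:
P(warning light | low oil pressure) = 0.34·0.67 + 0.66·0.33 = 0.227800 + 0.217800 = 0.445600
Of this, 0.217800 comes from 0.66·0.33 (the overheating coolant loop=true cases).
P(overheating coolant loop | warning light, low oil pressure) = 0.217800 / 0.445600 ≈ 0.489
This is intercausal reasoning (explaining away): once low oil pressure accounts for the warning light, overheating coolant loop becomes less likely.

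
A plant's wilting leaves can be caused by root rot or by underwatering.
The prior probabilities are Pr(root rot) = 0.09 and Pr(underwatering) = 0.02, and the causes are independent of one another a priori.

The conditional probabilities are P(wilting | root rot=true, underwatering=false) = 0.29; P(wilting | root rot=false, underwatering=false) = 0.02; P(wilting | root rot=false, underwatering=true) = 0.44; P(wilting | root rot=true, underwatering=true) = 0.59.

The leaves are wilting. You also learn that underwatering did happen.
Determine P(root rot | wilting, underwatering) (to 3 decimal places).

Weight on root rot=true, given the evidence: 0.59*0.09 = 0.053100
Normalizer over all consistent configurations: 0.44*0.91 + 0.59*0.09 = 0.453500
Posterior = 0.053100 / 0.453500 ≈ 0.117

P(root rot | wilting, underwatering) ≈ 0.117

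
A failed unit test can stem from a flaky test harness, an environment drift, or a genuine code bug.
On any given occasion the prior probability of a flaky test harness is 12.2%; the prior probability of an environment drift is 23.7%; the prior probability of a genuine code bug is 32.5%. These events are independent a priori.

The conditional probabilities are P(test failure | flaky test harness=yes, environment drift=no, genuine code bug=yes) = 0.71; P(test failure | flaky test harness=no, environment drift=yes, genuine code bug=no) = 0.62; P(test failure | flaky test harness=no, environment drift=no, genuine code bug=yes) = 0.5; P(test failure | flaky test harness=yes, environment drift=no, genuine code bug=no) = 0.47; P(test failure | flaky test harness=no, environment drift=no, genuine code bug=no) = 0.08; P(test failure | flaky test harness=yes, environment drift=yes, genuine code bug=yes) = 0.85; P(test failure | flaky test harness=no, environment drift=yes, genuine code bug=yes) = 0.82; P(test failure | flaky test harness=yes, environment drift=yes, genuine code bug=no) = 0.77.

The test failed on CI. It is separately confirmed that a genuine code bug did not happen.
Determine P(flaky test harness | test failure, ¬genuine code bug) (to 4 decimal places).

P(flaky test harness | test failure, ¬genuine code bug) ≈ 0.2655

P(test failure | ¬genuine code bug) = 0.08×0.878×0.763 + 0.62×0.878×0.237 + 0.47×0.122×0.763 + 0.77×0.122×0.237 = 0.053593 + 0.129013 + 0.043750 + 0.022264 = 0.248620
Restricting to configurations with flaky test harness present: 0.043750 + 0.022264 = 0.066014.
Hence the posterior is 0.066014/0.248620 ≈ 0.2655.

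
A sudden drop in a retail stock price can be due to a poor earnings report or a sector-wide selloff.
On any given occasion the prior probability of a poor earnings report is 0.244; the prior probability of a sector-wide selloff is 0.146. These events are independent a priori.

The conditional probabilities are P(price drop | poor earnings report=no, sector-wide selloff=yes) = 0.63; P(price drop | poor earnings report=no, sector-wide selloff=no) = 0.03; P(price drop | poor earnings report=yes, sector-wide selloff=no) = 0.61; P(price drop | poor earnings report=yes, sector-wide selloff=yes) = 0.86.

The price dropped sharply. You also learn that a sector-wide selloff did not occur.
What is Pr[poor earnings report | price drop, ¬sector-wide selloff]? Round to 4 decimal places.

Pr[poor earnings report | price drop, ¬sector-wide selloff] ≈ 0.8678

Enumerate both values of poor earnings report and weight by the priors:
  P(price drop | ¬sector-wide selloff) = 0.03·0.756 + 0.61·0.244
        = 0.022680 + 0.148840 = 0.171520
Keeping only the poor earnings report-present terms gives 0.148840, so
  P(poor earnings report | price drop, ¬sector-wide selloff) = 0.148840 / 0.171520 ≈ 0.8678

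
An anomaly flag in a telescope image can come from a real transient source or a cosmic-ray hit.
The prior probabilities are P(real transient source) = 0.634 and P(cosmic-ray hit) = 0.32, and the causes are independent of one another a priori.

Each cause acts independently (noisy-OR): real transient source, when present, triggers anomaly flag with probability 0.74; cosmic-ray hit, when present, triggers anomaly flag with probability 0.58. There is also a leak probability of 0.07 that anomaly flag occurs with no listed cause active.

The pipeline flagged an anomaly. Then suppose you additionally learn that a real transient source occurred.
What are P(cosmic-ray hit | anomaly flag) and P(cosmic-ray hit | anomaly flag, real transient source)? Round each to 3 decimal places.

Under noisy-OR, P(anomaly flag | causes) = 1 − (1−0.07)·∏(1−qᵢ) over the active causes.
P(anomaly flag) = 0.07*0.366*0.68 + 0.6094*0.366*0.32 + 0.7582*0.634*0.68 + 0.898444*0.634*0.32 = 0.017422 + 0.071373 + 0.326875 + 0.182276 = 0.597946
Restricting to configurations with cosmic-ray hit present: 0.071373 + 0.182276 = 0.253649.
P(cosmic-ray hit | anomaly flag) = 0.253649 / 0.597946 ≈ 0.424

With the extra evidence:
Enumerate both values of cosmic-ray hit and weight by the priors:
  P(anomaly flag | real transient source) = 0.7582*0.68 + 0.898444*0.32
        = 0.515576 + 0.287502 = 0.803078
Keeping only the cosmic-ray hit-present terms gives 0.287502, so
  P(cosmic-ray hit | anomaly flag, real transient source) = 0.287502 / 0.803078 ≈ 0.358
— real transient source explains away the evidence for cosmic-ray hit.

P(cosmic-ray hit | anomaly flag) ≈ 0.424; P(cosmic-ray hit | anomaly flag, real transient source) ≈ 0.358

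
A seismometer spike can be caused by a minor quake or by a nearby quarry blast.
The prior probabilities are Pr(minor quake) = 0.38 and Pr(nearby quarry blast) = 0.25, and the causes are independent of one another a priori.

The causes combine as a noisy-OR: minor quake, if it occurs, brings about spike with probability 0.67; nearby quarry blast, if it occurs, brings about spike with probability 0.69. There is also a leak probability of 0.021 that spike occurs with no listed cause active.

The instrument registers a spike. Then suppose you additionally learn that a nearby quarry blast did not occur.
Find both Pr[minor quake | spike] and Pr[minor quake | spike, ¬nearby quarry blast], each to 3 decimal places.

Under noisy-OR, P(spike | causes) = 1 − (1−0.021)·∏(1−qᵢ) over the active causes.
Weight on minor quake=true, given the evidence: 0.192925 + 0.085486 = 0.278411
The normalizing constant is 0.021*0.62*0.75 + 0.69651*0.62*0.25 + 0.67693*0.38*0.75 + 0.899848*0.38*0.25 = 0.396135
Posterior = 0.278411 / 0.396135 ≈ 0.703

Now also conditioning on nearby quarry blast≠true:
P(spike | ¬nearby quarry blast) = 0.021*0.62 + 0.67693*0.38 = 0.013020 + 0.257233 = 0.270253
The minor quake-present share is 0.67693*0.38 = 0.257233.
P(minor quake | spike, ¬nearby quarry blast) = 0.257233 / 0.270253 ≈ 0.952

Pr[minor quake | spike] ≈ 0.703; Pr[minor quake | spike, ¬nearby quarry blast] ≈ 0.952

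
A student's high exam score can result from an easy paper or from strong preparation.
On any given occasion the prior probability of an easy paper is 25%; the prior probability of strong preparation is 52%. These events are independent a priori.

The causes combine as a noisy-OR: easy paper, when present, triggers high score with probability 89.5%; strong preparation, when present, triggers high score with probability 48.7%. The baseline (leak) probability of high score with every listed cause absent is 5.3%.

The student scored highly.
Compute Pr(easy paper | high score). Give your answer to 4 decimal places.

Under noisy-OR, P(high score | causes) = 1 − (1−0.053)·∏(1−qᵢ) over the active causes.
P(high score) = 0.053×0.75×0.48 + 0.514189×0.75×0.52 + 0.900565×0.25×0.48 + 0.94899×0.25×0.52 = 0.019080 + 0.200534 + 0.108068 + 0.123369 = 0.451051
The easy paper-present share is 0.108068 + 0.123369 = 0.231437.
P(easy paper | high score) = 0.231437 / 0.451051 ≈ 0.5131

Pr(easy paper | high score) ≈ 0.5131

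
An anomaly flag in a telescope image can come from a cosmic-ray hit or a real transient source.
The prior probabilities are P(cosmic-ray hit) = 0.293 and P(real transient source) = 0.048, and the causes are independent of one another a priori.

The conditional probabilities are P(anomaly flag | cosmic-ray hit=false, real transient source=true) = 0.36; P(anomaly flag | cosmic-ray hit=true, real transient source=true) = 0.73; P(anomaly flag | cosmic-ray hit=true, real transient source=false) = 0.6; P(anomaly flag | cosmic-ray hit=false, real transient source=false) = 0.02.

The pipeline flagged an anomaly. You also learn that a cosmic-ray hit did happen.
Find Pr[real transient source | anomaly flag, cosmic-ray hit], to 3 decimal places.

Pr[real transient source | anomaly flag, cosmic-ray hit] ≈ 0.058

Enumerate both values of real transient source and weight by the priors:
  P(anomaly flag | cosmic-ray hit) = 0.6×0.952 + 0.73×0.048
        = 0.571200 + 0.035040 = 0.606240
The terms with real transient source present sum to 0.035040, so
  P(real transient source | anomaly flag, cosmic-ray hit) = 0.035040 / 0.606240 ≈ 0.058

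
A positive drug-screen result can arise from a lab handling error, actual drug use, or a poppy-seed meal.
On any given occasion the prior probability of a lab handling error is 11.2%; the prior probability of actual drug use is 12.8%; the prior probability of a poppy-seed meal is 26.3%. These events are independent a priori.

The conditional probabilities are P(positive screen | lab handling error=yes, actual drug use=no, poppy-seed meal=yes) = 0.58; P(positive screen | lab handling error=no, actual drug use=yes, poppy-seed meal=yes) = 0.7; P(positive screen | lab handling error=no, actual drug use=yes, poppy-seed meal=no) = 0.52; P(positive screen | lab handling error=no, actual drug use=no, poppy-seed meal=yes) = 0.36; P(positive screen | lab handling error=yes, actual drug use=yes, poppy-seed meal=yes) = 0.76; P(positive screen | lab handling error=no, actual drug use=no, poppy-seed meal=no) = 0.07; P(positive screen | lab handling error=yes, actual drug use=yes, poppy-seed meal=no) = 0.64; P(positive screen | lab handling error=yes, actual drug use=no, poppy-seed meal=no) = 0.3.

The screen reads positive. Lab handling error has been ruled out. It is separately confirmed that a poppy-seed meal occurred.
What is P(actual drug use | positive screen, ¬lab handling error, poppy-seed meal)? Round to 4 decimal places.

P(positive screen | ¬lab handling error, poppy-seed meal) = 0.36×0.872 + 0.7×0.128 = 0.313920 + 0.089600 = 0.403520
Restricting to configurations with actual drug use present: 0.7×0.128 = 0.089600.
Hence the posterior is 0.089600/0.403520 ≈ 0.2220.

P(actual drug use | positive screen, ¬lab handling error, poppy-seed meal) ≈ 0.2220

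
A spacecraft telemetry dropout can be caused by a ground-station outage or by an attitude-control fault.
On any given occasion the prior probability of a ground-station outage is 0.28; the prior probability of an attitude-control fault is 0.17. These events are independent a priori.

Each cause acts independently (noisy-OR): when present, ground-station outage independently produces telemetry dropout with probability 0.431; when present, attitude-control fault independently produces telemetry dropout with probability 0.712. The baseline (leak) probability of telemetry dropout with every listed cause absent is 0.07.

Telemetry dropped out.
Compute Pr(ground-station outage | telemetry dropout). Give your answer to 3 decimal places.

Pr(ground-station outage | telemetry dropout) ≈ 0.533

Under noisy-OR, P(telemetry dropout | causes) = 1 − (1−0.07)·∏(1−qᵢ) over the active causes.
By total probability over the 4 (ground-station outage, attitude-control fault) configurations:
  P(telemetry dropout) = 0.07×0.72×0.83 + 0.73216×0.72×0.17 + 0.47083×0.28×0.83 + 0.847599×0.28×0.17
        = 0.041832 + 0.089616 + 0.109421 + 0.040346 = 0.281215
Keeping only the ground-station outage-present terms gives 0.149767, so
  P(ground-station outage | telemetry dropout) = 0.149767 / 0.281215 ≈ 0.533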